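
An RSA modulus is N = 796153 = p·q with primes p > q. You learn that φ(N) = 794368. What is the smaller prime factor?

φ(n) = (p−1)(q−1) = n − (p+q) + 1, so p + q = 796153 − 794368 + 1 = 1786.
p and q are the roots of t² − 1786t + 796153 = 0.
Discriminant: 1786² − 4·796153 = 3189796 − 3184612 = 5184; √5184 = 72.
q = (1786 − 72)/2 = 857, p = (1786 + 72)/2 = 929.
Check: 857 · 929 = 796153.

857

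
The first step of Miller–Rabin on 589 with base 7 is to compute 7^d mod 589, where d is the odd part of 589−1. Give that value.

419

589 − 1 = 588 = 2^2 · 147, so d = 147.
7^1 ≡ 7 (mod 589)
7^2 ≡ 7^2 = 49 ≡ 49 (mod 589)
7^4 ≡ 49^2 = 2401 ≡ 45 (mod 589)
7^8 ≡ 45^2 = 2025 ≡ 258 (mod 589)
7^16 ≡ 258^2 = 66564 ≡ 7 (mod 589)
7^32 ≡ 7^2 = 49 ≡ 49 (mod 589)
7^64 ≡ 49^2 = 2401 ≡ 45 (mod 589)
7^128 ≡ 45^2 = 2025 ≡ 258 (mod 589)
147 = 128 + 16 + 2 + 1 in binary powers of 2.
So 7^147 ≡ 258 · 7 · 49 · 7 ≡ 419 (mod 589).
Squaring chain: 419 → 39; never reaches −1, so base 7 is a Miller–Rabin witness that 589 is composite.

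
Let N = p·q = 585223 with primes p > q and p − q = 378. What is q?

599

Since p = q + 378, we have 585223 = q(q + 378), so q² + 378q − 585223 = 0.
Discriminant: 378² + 4·585223 = 142884 + 2340892 = 2483776; √2483776 = 1576.
q = (−378 + 1576)/2 = 599, and p = q + 378 = 977.
Check: 599 · 977 = 585223.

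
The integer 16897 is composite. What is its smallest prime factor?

16897 is odd.
Digit sum 31, not divisible by 3.
Ends in 7: not divisible by 5.
7: 16897 = 7·2413 + 6
11: 16897 = 11·1536 + 1
13: 16897 = 13·1299 + 10
17: 16897 = 17·993 + 16
19: 16897 = 19·889 + 6
23: 16897 = 23·734 + 15
29: 16897 = 29·582 + 19
31: 16897 = 31·545 + 2
37: 16897 = 37·456 + 25
41: 16897 = 41·412 + 5
43: 16897 = 43·392 + 41
47: 16897 = 47·359 + 24
53: 16897 = 53·318 + 43
59: 16897 = 59·286 + 23
61: 16897 = 61·277

61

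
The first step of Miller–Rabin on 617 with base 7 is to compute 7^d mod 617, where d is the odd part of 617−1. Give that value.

423

617 − 1 = 616 = 2^3 · 77, so d = 77.
7^1 ≡ 7 (mod 617)
7^2 ≡ 7^2 = 49 ≡ 49 (mod 617)
7^4 ≡ 49^2 = 2401 ≡ 550 (mod 617)
7^8 ≡ 550^2 = 302500 ≡ 170 (mod 617)
7^16 ≡ 170^2 = 28900 ≡ 518 (mod 617)
7^32 ≡ 518^2 = 268324 ≡ 546 (mod 617)
7^64 ≡ 546^2 = 298116 ≡ 105 (mod 617)
77 = 64 + 8 + 4 + 1 in binary powers of 2.
So 7^77 ≡ 105 · 170 · 550 · 7 ≡ 423 (mod 617).
Squaring chain: 423 → 616 → 1; reaches −1, so base 7 does not prove 617 composite.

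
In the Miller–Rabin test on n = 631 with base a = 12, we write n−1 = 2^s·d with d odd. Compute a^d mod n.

631 − 1 = 630 = 2^1 · 315, so d = 315.
12^1 ≡ 12 (mod 631)
12^2 ≡ 12^2 = 144 ≡ 144 (mod 631)
12^4 ≡ 144^2 = 20736 ≡ 544 (mod 631)
12^8 ≡ 544^2 = 295936 ≡ 628 (mod 631)
12^16 ≡ 628^2 = 394384 ≡ 9 (mod 631)
12^32 ≡ 9^2 = 81 ≡ 81 (mod 631)
12^64 ≡ 81^2 = 6561 ≡ 251 (mod 631)
12^128 ≡ 251^2 = 63001 ≡ 532 (mod 631)
12^256 ≡ 532^2 = 283024 ≡ 336 (mod 631)
315 = 256 + 32 + 16 + 8 + 2 + 1 in binary powers of 2.
So 12^315 ≡ 336 · 81 · 9 · 628 · 144 · 12 ≡ 630 (mod 631).
Since 12^d ≡ 630 (mod 631), base 12 does not prove 631 composite.

630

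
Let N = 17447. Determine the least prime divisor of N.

17447 is odd.
Digit sum 23, not divisible by 3.
Ends in 7: not divisible by 5.
7: 17447 = 7·2492 + 3
11: 17447 = 11·1586 + 1
13: 17447 = 13·1342 + 1
17: 17447 = 17·1026 + 5
19: 17447 = 19·918 + 5
23: 17447 = 23·758 + 13
29: 17447 = 29·601 + 18
31: 17447 = 31·562 + 25
37: 17447 = 37·471 + 20
41: 17447 = 41·425 + 22
43: 17447 = 43·405 + 32
47: 17447 = 47·371 + 10
53: 17447 = 53·329 + 10
59: 17447 = 59·295 + 42
61: 17447 = 61·286 + 1
67: 17447 = 67·260 + 27
71: 17447 = 71·245 + 52
73: 17447 = 73·239

73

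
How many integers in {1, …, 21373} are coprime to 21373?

18480

Factor: 21373 = 11 · 29 · 67.
φ(21373) = (11−1) · (29−1) · (67−1) = 10 · 28 · 66 = 18480.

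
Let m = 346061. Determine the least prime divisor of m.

37

346061 is odd.
Digit sum 20, not divisible by 3.
Ends in 1: not divisible by 5.
7: 346061 = 7·49437 + 2
11: 346061 = 11·31460 + 1
13: 346061 = 13·26620 + 1
17: 346061 = 17·20356 + 9
19: 346061 = 19·18213 + 14
23: 346061 = 23·15046 + 3
29: 346061 = 29·11933 + 4
31: 346061 = 31·11163 + 8
37: 346061 = 37·9353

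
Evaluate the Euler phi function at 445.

352

Factor: 445 = 5 · 89.
φ(445) = (5−1) · (89−1) = 4 · 88 = 352.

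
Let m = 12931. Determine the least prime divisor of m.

67

12931 is odd.
Digit sum 16, not divisible by 3.
Ends in 1: not divisible by 5.
7: 12931 = 7·1847 + 2
11: 12931 = 11·1175 + 6
13: 12931 = 13·994 + 9
17: 12931 = 17·760 + 11
19: 12931 = 19·680 + 11
23: 12931 = 23·562 + 5
29: 12931 = 29·445 + 26
31: 12931 = 31·417 + 4
37: 12931 = 37·349 + 18
41: 12931 = 41·315 + 16
43: 12931 = 43·300 + 31
47: 12931 = 47·275 + 6
53: 12931 = 53·243 + 52
59: 12931 = 59·219 + 10
61: 12931 = 61·211 + 60
67: 12931 = 67·193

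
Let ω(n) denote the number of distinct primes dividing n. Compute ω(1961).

2

1961 = 37 · 53
1961 = 37 · 53, which has 2 distinct prime factors.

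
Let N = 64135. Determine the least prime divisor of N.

64135 is odd.
Digit sum 19, not divisible by 3.
Ends in 5: divisible by 5.

5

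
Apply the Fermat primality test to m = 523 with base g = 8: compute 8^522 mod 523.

1

8^1 ≡ 8 (mod 523)
8^2 ≡ 8^2 = 64 ≡ 64 (mod 523)
8^4 ≡ 64^2 = 4096 ≡ 435 (mod 523)
8^8 ≡ 435^2 = 189225 ≡ 422 (mod 523)
8^16 ≡ 422^2 = 178084 ≡ 264 (mod 523)
8^32 ≡ 264^2 = 69696 ≡ 137 (mod 523)
8^64 ≡ 137^2 = 18769 ≡ 464 (mod 523)
8^128 ≡ 464^2 = 215296 ≡ 343 (mod 523)
8^256 ≡ 343^2 = 117649 ≡ 497 (mod 523)
8^512 ≡ 497^2 = 247009 ≡ 153 (mod 523)
522 = 512 + 8 + 2 in binary powers of 2.
So 8^522 ≡ 153 · 422 · 64 ≡ 1 (mod 523).
Since the result is 1, base 8 gives no evidence that 523 is composite.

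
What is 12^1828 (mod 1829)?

12^1 ≡ 12 (mod 1829)
12^2 ≡ 12^2 = 144 ≡ 144 (mod 1829)
12^4 ≡ 144^2 = 20736 ≡ 617 (mod 1829)
12^8 ≡ 617^2 = 380689 ≡ 257 (mod 1829)
12^16 ≡ 257^2 = 66049 ≡ 205 (mod 1829)
12^32 ≡ 205^2 = 42025 ≡ 1787 (mod 1829)
12^64 ≡ 1787^2 = 3193369 ≡ 1764 (mod 1829)
12^128 ≡ 1764^2 = 3111696 ≡ 567 (mod 1829)
12^256 ≡ 567^2 = 321489 ≡ 1414 (mod 1829)
12^512 ≡ 1414^2 = 1999396 ≡ 299 (mod 1829)
12^1024 ≡ 299^2 = 89401 ≡ 1609 (mod 1829)
1828 = 1024 + 512 + 256 + 32 + 4 in binary powers of 2.
So 12^1828 ≡ 1609 · 299 · 1414 · 1787 · 617 ≡ 1192 (mod 1829).
Since 1192 ≠ 1, base 12 is a Fermat witness: 1829 is composite.

1192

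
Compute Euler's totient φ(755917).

Factor: 755917 = 41 · 103 · 179.
φ(755917) = (41−1) · (103−1) · (179−1) = 40 · 102 · 178 = 726240.

726240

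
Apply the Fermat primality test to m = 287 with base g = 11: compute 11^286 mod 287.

11^1 ≡ 11 (mod 287)
11^2 ≡ 11^2 = 121 ≡ 121 (mod 287)
11^4 ≡ 121^2 = 14641 ≡ 4 (mod 287)
11^8 ≡ 4^2 = 16 ≡ 16 (mod 287)
11^16 ≡ 16^2 = 256 ≡ 256 (mod 287)
11^32 ≡ 256^2 = 65536 ≡ 100 (mod 287)
11^64 ≡ 100^2 = 10000 ≡ 242 (mod 287)
11^128 ≡ 242^2 = 58564 ≡ 16 (mod 287)
11^256 ≡ 16^2 = 256 ≡ 256 (mod 287)
286 = 256 + 16 + 8 + 4 + 2 in binary powers of 2.
So 11^286 ≡ 256 · 256 · 16 · 4 · 121 ≡ 74 (mod 287).
Since 74 ≠ 1, base 11 is a Fermat witness: 287 is composite.

74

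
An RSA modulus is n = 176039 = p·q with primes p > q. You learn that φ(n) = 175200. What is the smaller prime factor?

401

φ(n) = (p−1)(q−1) = n − (p+q) + 1, so p + q = 176039 − 175200 + 1 = 840.
p and q are the roots of t² − 840t + 176039 = 0.
Discriminant: 840² − 4·176039 = 705600 − 704156 = 1444; √1444 = 38.
q = (840 − 38)/2 = 401, p = (840 + 38)/2 = 439.
Check: 401 · 439 = 176039.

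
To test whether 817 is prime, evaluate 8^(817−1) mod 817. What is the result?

8^1 ≡ 8 (mod 817)
8^2 ≡ 8^2 = 64 ≡ 64 (mod 817)
8^4 ≡ 64^2 = 4096 ≡ 11 (mod 817)
8^8 ≡ 11^2 = 121 ≡ 121 (mod 817)
8^16 ≡ 121^2 = 14641 ≡ 752 (mod 817)
8^32 ≡ 752^2 = 565504 ≡ 140 (mod 817)
8^64 ≡ 140^2 = 19600 ≡ 809 (mod 817)
8^128 ≡ 809^2 = 654481 ≡ 64 (mod 817)
8^256 ≡ 64^2 = 4096 ≡ 11 (mod 817)
8^512 ≡ 11^2 = 121 ≡ 121 (mod 817)
816 = 512 + 256 + 32 + 16 in binary powers of 2.
So 8^816 ≡ 121 · 11 · 140 · 752 ≡ 742 (mod 817).
Since 742 ≠ 1, base 8 is a Fermat witness: 817 is composite.

742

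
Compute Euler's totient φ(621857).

598000

Factor: 621857 = 47 · 101 · 131.
φ(621857) = (47−1) · (101−1) · (131−1) = 46 · 100 · 130 = 598000.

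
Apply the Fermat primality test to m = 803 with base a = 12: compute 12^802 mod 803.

12^1 ≡ 12 (mod 803)
12^2 ≡ 12^2 = 144 ≡ 144 (mod 803)
12^4 ≡ 144^2 = 20736 ≡ 661 (mod 803)
12^8 ≡ 661^2 = 436921 ≡ 89 (mod 803)
12^16 ≡ 89^2 = 7921 ≡ 694 (mod 803)
12^32 ≡ 694^2 = 481636 ≡ 639 (mod 803)
12^64 ≡ 639^2 = 408321 ≡ 397 (mod 803)
12^128 ≡ 397^2 = 157609 ≡ 221 (mod 803)
12^256 ≡ 221^2 = 48841 ≡ 661 (mod 803)
12^512 ≡ 661^2 = 436921 ≡ 89 (mod 803)
802 = 512 + 256 + 32 + 2 in binary powers of 2.
So 12^802 ≡ 89 · 661 · 639 · 144 ≡ 771 (mod 803).
Since 771 ≠ 1, base 12 is a Fermat witness: 803 is composite.

771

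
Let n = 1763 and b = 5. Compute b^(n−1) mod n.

5^1 ≡ 5 (mod 1763)
5^2 ≡ 5^2 = 25 ≡ 25 (mod 1763)
5^4 ≡ 25^2 = 625 ≡ 625 (mod 1763)
5^8 ≡ 625^2 = 390625 ≡ 1002 (mod 1763)
5^16 ≡ 1002^2 = 1004004 ≡ 857 (mod 1763)
5^32 ≡ 857^2 = 734449 ≡ 1041 (mod 1763)
5^64 ≡ 1041^2 = 1083681 ≡ 1199 (mod 1763)
5^128 ≡ 1199^2 = 1437601 ≡ 756 (mod 1763)
5^256 ≡ 756^2 = 571536 ≡ 324 (mod 1763)
5^512 ≡ 324^2 = 104976 ≡ 959 (mod 1763)
5^1024 ≡ 959^2 = 919681 ≡ 1158 (mod 1763)
1762 = 1024 + 512 + 128 + 64 + 32 + 2 in binary powers of 2.
So 5^1762 ≡ 1158 · 959 · 756 · 1199 · 1041 · 25 ≡ 1665 (mod 1763).
Since 1665 ≠ 1, base 5 is a Fermat witness: 1763 is composite.

1665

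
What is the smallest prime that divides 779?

19

779 is odd.
Digit sum 23, not divisible by 3.
Ends in 9: not divisible by 5.
7: 779 = 7·111 + 2
11: 779 = 11·70 + 9
13: 779 = 13·59 + 12
17: 779 = 17·45 + 14
19: 779 = 19·41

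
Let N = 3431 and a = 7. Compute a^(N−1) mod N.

3069

7^1 ≡ 7 (mod 3431)
7^2 ≡ 7^2 = 49 ≡ 49 (mod 3431)
7^4 ≡ 49^2 = 2401 ≡ 2401 (mod 3431)
7^8 ≡ 2401^2 = 5764801 ≡ 721 (mod 3431)
7^16 ≡ 721^2 = 519841 ≡ 1760 (mod 3431)
7^32 ≡ 1760^2 = 3097600 ≡ 2838 (mod 3431)
7^64 ≡ 2838^2 = 8054244 ≡ 1687 (mod 3431)
7^128 ≡ 1687^2 = 2845969 ≡ 1670 (mod 3431)
7^256 ≡ 1670^2 = 2788900 ≡ 2928 (mod 3431)
7^512 ≡ 2928^2 = 8573184 ≡ 2546 (mod 3431)
7^1024 ≡ 2546^2 = 6482116 ≡ 957 (mod 3431)
7^2048 ≡ 957^2 = 915849 ≡ 3203 (mod 3431)
3430 = 2048 + 1024 + 256 + 64 + 32 + 4 + 2 in binary powers of 2.
So 7^3430 ≡ 3203 · 957 · 2928 · 1687 · 2838 · 2401 · 49 ≡ 3069 (mod 3431).
Since 3069 ≠ 1, base 7 is a Fermat witness: 3431 is composite.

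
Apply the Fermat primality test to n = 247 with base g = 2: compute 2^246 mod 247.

2^1 ≡ 2 (mod 247)
2^2 ≡ 2^2 = 4 ≡ 4 (mod 247)
2^4 ≡ 4^2 = 16 ≡ 16 (mod 247)
2^8 ≡ 16^2 = 256 ≡ 9 (mod 247)
2^16 ≡ 9^2 = 81 ≡ 81 (mod 247)
2^32 ≡ 81^2 = 6561 ≡ 139 (mod 247)
2^64 ≡ 139^2 = 19321 ≡ 55 (mod 247)
2^128 ≡ 55^2 = 3025 ≡ 61 (mod 247)
246 = 128 + 64 + 32 + 16 + 4 + 2 in binary powers of 2.
So 2^246 ≡ 61 · 55 · 139 · 81 · 16 · 4 ≡ 220 (mod 247).
Since 220 ≠ 1, base 2 is a Fermat witness: 247 is composite.

220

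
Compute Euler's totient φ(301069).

Factor: 301069 = 37 · 79 · 103.
φ(301069) = (37−1) · (79−1) · (103−1) = 36 · 78 · 102 = 286416.

286416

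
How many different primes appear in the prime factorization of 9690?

5

9690 = 2 · 4845
4845 = 3 · 1615
1615 = 5 · 323
323 = 17 · 19
9690 = 2 · 3 · 5 · 17 · 19, which has 5 distinct prime factors.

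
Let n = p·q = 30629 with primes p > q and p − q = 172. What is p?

281

Since p = q + 172, we have 30629 = q(q + 172), so q² + 172q − 30629 = 0.
Discriminant: 172² + 4·30629 = 29584 + 122516 = 152100; √152100 = 390.
q = (−172 + 390)/2 = 109, and p = q + 172 = 281.
Check: 109 · 281 = 30629.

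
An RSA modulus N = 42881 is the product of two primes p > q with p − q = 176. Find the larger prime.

Since p = q + 176, we have 42881 = q(q + 176), so q² + 176q − 42881 = 0.
Discriminant: 176² + 4·42881 = 30976 + 171524 = 202500; √202500 = 450.
q = (−176 + 450)/2 = 137, and p = q + 176 = 313.
Check: 137 · 313 = 42881.

313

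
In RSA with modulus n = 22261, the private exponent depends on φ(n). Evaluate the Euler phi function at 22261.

Factor: 22261 = 113 · 197.
φ(22261) = (113−1) · (197−1) = 112 · 196 = 21952.

21952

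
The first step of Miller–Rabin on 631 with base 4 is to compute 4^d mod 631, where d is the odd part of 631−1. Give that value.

1

631 − 1 = 630 = 2^1 · 315, so d = 315.
4^1 ≡ 4 (mod 631)
4^2 ≡ 4^2 = 16 ≡ 16 (mod 631)
4^4 ≡ 16^2 = 256 ≡ 256 (mod 631)
4^8 ≡ 256^2 = 65536 ≡ 543 (mod 631)
4^16 ≡ 543^2 = 294849 ≡ 172 (mod 631)
4^32 ≡ 172^2 = 29584 ≡ 558 (mod 631)
4^64 ≡ 558^2 = 311364 ≡ 281 (mod 631)
4^128 ≡ 281^2 = 78961 ≡ 86 (mod 631)
4^256 ≡ 86^2 = 7396 ≡ 455 (mod 631)
315 = 256 + 32 + 16 + 8 + 2 + 1 in binary powers of 2.
So 4^315 ≡ 455 · 558 · 172 · 543 · 16 · 4 ≡ 1 (mod 631).
Since 4^d ≡ 1 (mod 631), base 4 does not prove 631 composite.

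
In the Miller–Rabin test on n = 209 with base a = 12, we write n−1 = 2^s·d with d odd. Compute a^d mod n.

12

209 − 1 = 208 = 2^4 · 13, so d = 13.
12^1 ≡ 12 (mod 209)
12^2 ≡ 12^2 = 144 ≡ 144 (mod 209)
12^4 ≡ 144^2 = 20736 ≡ 45 (mod 209)
12^8 ≡ 45^2 = 2025 ≡ 144 (mod 209)
13 = 8 + 4 + 1 in binary powers of 2.
So 12^13 ≡ 144 · 45 · 12 ≡ 12 (mod 209).
Squaring chain: 12 → 144 → 45 → 144; never reaches −1, so base 12 is a Miller–Rabin witness that 209 is composite.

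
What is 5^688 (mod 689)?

5^1 ≡ 5 (mod 689)
5^2 ≡ 5^2 = 25 ≡ 25 (mod 689)
5^4 ≡ 25^2 = 625 ≡ 625 (mod 689)
5^8 ≡ 625^2 = 390625 ≡ 651 (mod 689)
5^16 ≡ 651^2 = 423801 ≡ 66 (mod 689)
5^32 ≡ 66^2 = 4356 ≡ 222 (mod 689)
5^64 ≡ 222^2 = 49284 ≡ 365 (mod 689)
5^128 ≡ 365^2 = 133225 ≡ 248 (mod 689)
5^256 ≡ 248^2 = 61504 ≡ 183 (mod 689)
5^512 ≡ 183^2 = 33489 ≡ 417 (mod 689)
688 = 512 + 128 + 32 + 16 in binary powers of 2.
So 5^688 ≡ 417 · 248 · 222 · 66 ≡ 365 (mod 689).
Since 365 ≠ 1, base 5 is a Fermat witness: 689 is composite.

365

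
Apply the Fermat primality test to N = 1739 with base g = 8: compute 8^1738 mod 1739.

8^1 ≡ 8 (mod 1739)
8^2 ≡ 8^2 = 64 ≡ 64 (mod 1739)
8^4 ≡ 64^2 = 4096 ≡ 618 (mod 1739)
8^8 ≡ 618^2 = 381924 ≡ 1083 (mod 1739)
8^16 ≡ 1083^2 = 1172889 ≡ 803 (mod 1739)
8^32 ≡ 803^2 = 644809 ≡ 1379 (mod 1739)
8^64 ≡ 1379^2 = 1901641 ≡ 914 (mod 1739)
8^128 ≡ 914^2 = 835396 ≡ 676 (mod 1739)
8^256 ≡ 676^2 = 456976 ≡ 1358 (mod 1739)
8^512 ≡ 1358^2 = 1844164 ≡ 824 (mod 1739)
8^1024 ≡ 824^2 = 678976 ≡ 766 (mod 1739)
1738 = 1024 + 512 + 128 + 64 + 8 + 2 in binary powers of 2.
So 8^1738 ≡ 766 · 824 · 676 · 914 · 1083 · 64 ≡ 159 (mod 1739).
Since 159 ≠ 1, base 8 is a Fermat witness: 1739 is composite.

159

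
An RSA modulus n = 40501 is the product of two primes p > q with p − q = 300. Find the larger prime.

Since p = q + 300, we have 40501 = q(q + 300), so q² + 300q − 40501 = 0.
Discriminant: 300² + 4·40501 = 90000 + 162004 = 252004; √252004 = 502.
q = (−300 + 502)/2 = 101, and p = q + 300 = 401.
Check: 101 · 401 = 40501.

401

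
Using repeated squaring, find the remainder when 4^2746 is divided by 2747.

4^1 ≡ 4 (mod 2747)
4^2 ≡ 4^2 = 16 ≡ 16 (mod 2747)
4^4 ≡ 16^2 = 256 ≡ 256 (mod 2747)
4^8 ≡ 256^2 = 65536 ≡ 2355 (mod 2747)
4^16 ≡ 2355^2 = 5546025 ≡ 2579 (mod 2747)
4^32 ≡ 2579^2 = 6651241 ≡ 754 (mod 2747)
4^64 ≡ 754^2 = 568516 ≡ 2634 (mod 2747)
4^128 ≡ 2634^2 = 6937956 ≡ 1781 (mod 2747)
4^256 ≡ 1781^2 = 3171961 ≡ 1923 (mod 2747)
4^512 ≡ 1923^2 = 3697929 ≡ 467 (mod 2747)
4^1024 ≡ 467^2 = 218089 ≡ 1076 (mod 2747)
4^2048 ≡ 1076^2 = 1157776 ≡ 1289 (mod 2747)
2746 = 2048 + 512 + 128 + 32 + 16 + 8 + 2 in binary powers of 2.
So 4^2746 ≡ 1289 · 467 · 1781 · 754 · 2579 · 2355 · 16 ≡ 2046 (mod 2747).
Since 2046 ≠ 1, base 4 is a Fermat witness: 2747 is composite.

2046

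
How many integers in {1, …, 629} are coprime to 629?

576

Factor: 629 = 17 · 37.
φ(629) = (17−1) · (37−1) = 16 · 36 = 576.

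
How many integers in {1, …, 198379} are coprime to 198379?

Factor: 198379 = 19 · 53 · 197.
φ(198379) = (19−1) · (53−1) · (197−1) = 18 · 52 · 196 = 183456.

183456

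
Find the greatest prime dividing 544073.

97

544073 = 71 · 7663
7663 = 79 · 97
97 is prime.
So 544073 = 71 · 79 · 97; the largest prime factor is 97.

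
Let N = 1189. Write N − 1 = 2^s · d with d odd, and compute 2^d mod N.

1189 − 1 = 1188 = 2^2 · 297, so d = 297.
2^1 ≡ 2 (mod 1189)
2^2 ≡ 2^2 = 4 ≡ 4 (mod 1189)
2^4 ≡ 4^2 = 16 ≡ 16 (mod 1189)
2^8 ≡ 16^2 = 256 ≡ 256 (mod 1189)
2^16 ≡ 256^2 = 65536 ≡ 141 (mod 1189)
2^32 ≡ 141^2 = 19881 ≡ 857 (mod 1189)
2^64 ≡ 857^2 = 734449 ≡ 836 (mod 1189)
2^128 ≡ 836^2 = 698896 ≡ 953 (mod 1189)
2^256 ≡ 953^2 = 908209 ≡ 1002 (mod 1189)
297 = 256 + 32 + 8 + 1 in binary powers of 2.
So 2^297 ≡ 1002 · 857 · 256 · 2 ≡ 282 (mod 1189).
Squaring chain: 282 → 1050; never reaches −1, so base 2 is a Miller–Rabin witness that 1189 is composite.

282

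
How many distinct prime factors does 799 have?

799 = 17 · 47
799 = 17 · 47, which has 2 distinct prime factors.

2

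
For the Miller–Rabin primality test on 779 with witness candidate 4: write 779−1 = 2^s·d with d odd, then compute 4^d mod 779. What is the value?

779 − 1 = 778 = 2^1 · 389, so d = 389.
4^1 ≡ 4 (mod 779)
4^2 ≡ 4^2 = 16 ≡ 16 (mod 779)
4^4 ≡ 16^2 = 256 ≡ 256 (mod 779)
4^8 ≡ 256^2 = 65536 ≡ 100 (mod 779)
4^16 ≡ 100^2 = 10000 ≡ 652 (mod 779)
4^32 ≡ 652^2 = 425104 ≡ 549 (mod 779)
4^64 ≡ 549^2 = 301401 ≡ 707 (mod 779)
4^128 ≡ 707^2 = 499849 ≡ 510 (mod 779)
4^256 ≡ 510^2 = 260100 ≡ 693 (mod 779)
389 = 256 + 128 + 4 + 1 in binary powers of 2.
So 4^389 ≡ 693 · 510 · 256 · 4 ≡ 605 (mod 779).
Squaring chain: 605; never reaches −1, so base 4 is a Miller–Rabin witness that 779 is composite.

605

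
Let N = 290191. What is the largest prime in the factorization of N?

37

290191 = 11 · 26381
26381 = 23 · 1147
1147 = 31 · 37
37 is prime.
So 290191 = 11 · 23 · 31 · 37; the largest prime factor is 37.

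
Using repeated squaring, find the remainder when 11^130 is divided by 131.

1

11^1 ≡ 11 (mod 131)
11^2 ≡ 11^2 = 121 ≡ 121 (mod 131)
11^4 ≡ 121^2 = 14641 ≡ 100 (mod 131)
11^8 ≡ 100^2 = 10000 ≡ 44 (mod 131)
11^16 ≡ 44^2 = 1936 ≡ 102 (mod 131)
11^32 ≡ 102^2 = 10404 ≡ 55 (mod 131)
11^64 ≡ 55^2 = 3025 ≡ 12 (mod 131)
11^128 ≡ 12^2 = 144 ≡ 13 (mod 131)
130 = 128 + 2 in binary powers of 2.
So 11^130 ≡ 13 · 121 ≡ 1 (mod 131).
Since the result is 1, base 11 gives no evidence that 131 is composite.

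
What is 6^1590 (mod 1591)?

517

6^1 ≡ 6 (mod 1591)
6^2 ≡ 6^2 = 36 ≡ 36 (mod 1591)
6^4 ≡ 36^2 = 1296 ≡ 1296 (mod 1591)
6^8 ≡ 1296^2 = 1679616 ≡ 1111 (mod 1591)
6^16 ≡ 1111^2 = 1234321 ≡ 1296 (mod 1591)
6^32 ≡ 1296^2 = 1679616 ≡ 1111 (mod 1591)
6^64 ≡ 1111^2 = 1234321 ≡ 1296 (mod 1591)
6^128 ≡ 1296^2 = 1679616 ≡ 1111 (mod 1591)
6^256 ≡ 1111^2 = 1234321 ≡ 1296 (mod 1591)
6^512 ≡ 1296^2 = 1679616 ≡ 1111 (mod 1591)
6^1024 ≡ 1111^2 = 1234321 ≡ 1296 (mod 1591)
1590 = 1024 + 512 + 32 + 16 + 4 + 2 in binary powers of 2.
So 6^1590 ≡ 1296 · 1111 · 1111 · 1296 · 1296 · 36 ≡ 517 (mod 1591).
Since 517 ≠ 1, base 6 is a Fermat witness: 1591 is composite.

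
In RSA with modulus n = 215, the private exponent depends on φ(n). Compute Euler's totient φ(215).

168

Factor: 215 = 5 · 43.
φ(215) = (5−1) · (43−1) = 4 · 42 = 168.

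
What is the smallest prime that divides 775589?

775589 is odd.
Digit sum 41, not divisible by 3.
Ends in 9: not divisible by 5.
7: 775589 = 7·110798 + 3
11: 775589 = 11·70508 + 1
13: 775589 = 13·59660 + 9
17: 775589 = 17·45622 + 15
19: 775589 = 19·40820 + 9
23: 775589 = 23·33721 + 6
29: 775589 = 29·26744 + 13
31: 775589 = 31·25019

31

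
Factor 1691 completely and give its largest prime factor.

1691 = 19 · 89
89 is prime.
So 1691 = 19 · 89; the largest prime factor is 89.

89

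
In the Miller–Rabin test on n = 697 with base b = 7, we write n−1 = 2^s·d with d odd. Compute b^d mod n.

697 − 1 = 696 = 2^3 · 87, so d = 87.
7^1 ≡ 7 (mod 697)
7^2 ≡ 7^2 = 49 ≡ 49 (mod 697)
7^4 ≡ 49^2 = 2401 ≡ 310 (mod 697)
7^8 ≡ 310^2 = 96100 ≡ 611 (mod 697)
7^16 ≡ 611^2 = 373321 ≡ 426 (mod 697)
7^32 ≡ 426^2 = 181476 ≡ 256 (mod 697)
7^64 ≡ 256^2 = 65536 ≡ 18 (mod 697)
87 = 64 + 16 + 4 + 2 + 1 in binary powers of 2.
So 7^87 ≡ 18 · 426 · 310 · 49 · 7 ≡ 386 (mod 697).
Squaring chain: 386 → 535 → 455; never reaches −1, so base 7 is a Miller–Rabin witness that 697 is composite.

386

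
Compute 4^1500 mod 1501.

4^1 ≡ 4 (mod 1501)
4^2 ≡ 4^2 = 16 ≡ 16 (mod 1501)
4^4 ≡ 16^2 = 256 ≡ 256 (mod 1501)
4^8 ≡ 256^2 = 65536 ≡ 993 (mod 1501)
4^16 ≡ 993^2 = 986049 ≡ 1393 (mod 1501)
4^32 ≡ 1393^2 = 1940449 ≡ 1157 (mod 1501)
4^64 ≡ 1157^2 = 1338649 ≡ 1258 (mod 1501)
4^128 ≡ 1258^2 = 1582564 ≡ 510 (mod 1501)
4^256 ≡ 510^2 = 260100 ≡ 427 (mod 1501)
4^512 ≡ 427^2 = 182329 ≡ 708 (mod 1501)
4^1024 ≡ 708^2 = 501264 ≡ 1431 (mod 1501)
1500 = 1024 + 256 + 128 + 64 + 16 + 8 + 4 in binary powers of 2.
So 4^1500 ≡ 1431 · 427 · 510 · 1258 · 1393 · 993 · 256 ≡ 1037 (mod 1501).
Since 1037 ≠ 1, base 4 is a Fermat witness: 1501 is composite.

1037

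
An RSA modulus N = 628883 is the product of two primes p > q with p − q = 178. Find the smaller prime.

709

Since p = q + 178, we have 628883 = q(q + 178), so q² + 178q − 628883 = 0.
Discriminant: 178² + 4·628883 = 31684 + 2515532 = 2547216; √2547216 = 1596.
q = (−178 + 1596)/2 = 709, and p = q + 178 = 887.
Check: 709 · 887 = 628883.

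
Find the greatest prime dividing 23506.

23506 = 2 · 11753
11753 = 7 · 1679
1679 = 23 · 73
73 is prime.
So 23506 = 2 · 7 · 23 · 73; the largest prime factor is 73.

73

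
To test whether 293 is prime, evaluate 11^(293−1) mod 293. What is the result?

1

11^1 ≡ 11 (mod 293)
11^2 ≡ 11^2 = 121 ≡ 121 (mod 293)
11^4 ≡ 121^2 = 14641 ≡ 284 (mod 293)
11^8 ≡ 284^2 = 80656 ≡ 81 (mod 293)
11^16 ≡ 81^2 = 6561 ≡ 115 (mod 293)
11^32 ≡ 115^2 = 13225 ≡ 40 (mod 293)
11^64 ≡ 40^2 = 1600 ≡ 135 (mod 293)
11^128 ≡ 135^2 = 18225 ≡ 59 (mod 293)
11^256 ≡ 59^2 = 3481 ≡ 258 (mod 293)
292 = 256 + 32 + 4 in binary powers of 2.
So 11^292 ≡ 258 · 40 · 284 ≡ 1 (mod 293).
Since the result is 1, base 11 gives no evidence that 293 is composite.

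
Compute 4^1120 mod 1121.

4^1 ≡ 4 (mod 1121)
4^2 ≡ 4^2 = 16 ≡ 16 (mod 1121)
4^4 ≡ 16^2 = 256 ≡ 256 (mod 1121)
4^8 ≡ 256^2 = 65536 ≡ 518 (mod 1121)
4^16 ≡ 518^2 = 268324 ≡ 405 (mod 1121)
4^32 ≡ 405^2 = 164025 ≡ 359 (mod 1121)
4^64 ≡ 359^2 = 128881 ≡ 1087 (mod 1121)
4^128 ≡ 1087^2 = 1181569 ≡ 35 (mod 1121)
4^256 ≡ 35^2 = 1225 ≡ 104 (mod 1121)
4^512 ≡ 104^2 = 10816 ≡ 727 (mod 1121)
4^1024 ≡ 727^2 = 528529 ≡ 538 (mod 1121)
1120 = 1024 + 64 + 32 in binary powers of 2.
So 4^1120 ≡ 538 · 1087 · 359 ≡ 1111 (mod 1121).
Since 1111 ≠ 1, base 4 is a Fermat witness: 1121 is composite.

1111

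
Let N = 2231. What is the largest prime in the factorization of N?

97

2231 = 23 · 97
97 is prime.
So 2231 = 23 · 97; the largest prime factor is 97.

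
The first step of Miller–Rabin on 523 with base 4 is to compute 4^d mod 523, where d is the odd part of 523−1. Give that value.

523 − 1 = 522 = 2^1 · 261, so d = 261.
4^1 ≡ 4 (mod 523)
4^2 ≡ 4^2 = 16 ≡ 16 (mod 523)
4^4 ≡ 16^2 = 256 ≡ 256 (mod 523)
4^8 ≡ 256^2 = 65536 ≡ 161 (mod 523)
4^16 ≡ 161^2 = 25921 ≡ 294 (mod 523)
4^32 ≡ 294^2 = 86436 ≡ 141 (mod 523)
4^64 ≡ 141^2 = 19881 ≡ 7 (mod 523)
4^128 ≡ 7^2 = 49 ≡ 49 (mod 523)
4^256 ≡ 49^2 = 2401 ≡ 309 (mod 523)
261 = 256 + 4 + 1 in binary powers of 2.
So 4^261 ≡ 309 · 256 · 4 ≡ 1 (mod 523).
Since 4^d ≡ 1 (mod 523), base 4 does not prove 523 composite.

1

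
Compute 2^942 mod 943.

496

2^1 ≡ 2 (mod 943)
2^2 ≡ 2^2 = 4 ≡ 4 (mod 943)
2^4 ≡ 4^2 = 16 ≡ 16 (mod 943)
2^8 ≡ 16^2 = 256 ≡ 256 (mod 943)
2^16 ≡ 256^2 = 65536 ≡ 469 (mod 943)
2^32 ≡ 469^2 = 219961 ≡ 242 (mod 943)
2^64 ≡ 242^2 = 58564 ≡ 98 (mod 943)
2^128 ≡ 98^2 = 9604 ≡ 174 (mod 943)
2^256 ≡ 174^2 = 30276 ≡ 100 (mod 943)
2^512 ≡ 100^2 = 10000 ≡ 570 (mod 943)
942 = 512 + 256 + 128 + 32 + 8 + 4 + 2 in binary powers of 2.
So 2^942 ≡ 570 · 100 · 174 · 242 · 256 · 16 · 4 ≡ 496 (mod 943).
Since 496 ≠ 1, base 2 is a Fermat witness: 943 is composite.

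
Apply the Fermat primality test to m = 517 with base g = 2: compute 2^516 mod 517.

2^1 ≡ 2 (mod 517)
2^2 ≡ 2^2 = 4 ≡ 4 (mod 517)
2^4 ≡ 4^2 = 16 ≡ 16 (mod 517)
2^8 ≡ 16^2 = 256 ≡ 256 (mod 517)
2^16 ≡ 256^2 = 65536 ≡ 394 (mod 517)
2^32 ≡ 394^2 = 155236 ≡ 136 (mod 517)
2^64 ≡ 136^2 = 18496 ≡ 401 (mod 517)
2^128 ≡ 401^2 = 160801 ≡ 14 (mod 517)
2^256 ≡ 14^2 = 196 ≡ 196 (mod 517)
2^512 ≡ 196^2 = 38416 ≡ 158 (mod 517)
516 = 512 + 4 in binary powers of 2.
So 2^516 ≡ 158 · 16 ≡ 460 (mod 517).
Since 460 ≠ 1, base 2 is a Fermat witness: 517 is composite.

460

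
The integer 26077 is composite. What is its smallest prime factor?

89

26077 is odd.
Digit sum 22, not divisible by 3.
Ends in 7: not divisible by 5.
7: 26077 = 7·3725 + 2
11: 26077 = 11·2370 + 7
13: 26077 = 13·2005 + 12
17: 26077 = 17·1533 + 16
19: 26077 = 19·1372 + 9
23: 26077 = 23·1133 + 18
29: 26077 = 29·899 + 6
31: 26077 = 31·841 + 6
37: 26077 = 37·704 + 29
41: 26077 = 41·636 + 1
43: 26077 = 43·606 + 19
47: 26077 = 47·554 + 39
53: 26077 = 53·492 + 1
59: 26077 = 59·441 + 58
61: 26077 = 61·427 + 30
67: 26077 = 67·389 + 14
71: 26077 = 71·367 + 20
73: 26077 = 73·357 + 16
79: 26077 = 79·330 + 7
83: 26077 = 83·314 + 15
89: 26077 = 89·293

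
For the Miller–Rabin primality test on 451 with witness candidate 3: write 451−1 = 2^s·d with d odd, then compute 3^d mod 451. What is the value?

451 − 1 = 450 = 2^1 · 225, so d = 225.
3^1 ≡ 3 (mod 451)
3^2 ≡ 3^2 = 9 ≡ 9 (mod 451)
3^4 ≡ 9^2 = 81 ≡ 81 (mod 451)
3^8 ≡ 81^2 = 6561 ≡ 247 (mod 451)
3^16 ≡ 247^2 = 61009 ≡ 124 (mod 451)
3^32 ≡ 124^2 = 15376 ≡ 42 (mod 451)
3^64 ≡ 42^2 = 1764 ≡ 411 (mod 451)
3^128 ≡ 411^2 = 168921 ≡ 247 (mod 451)
225 = 128 + 64 + 32 + 1 in binary powers of 2.
So 3^225 ≡ 247 · 411 · 42 · 3 ≡ 331 (mod 451).
Squaring chain: 331; never reaches −1, so base 3 is a Miller–Rabin witness that 451 is composite.

331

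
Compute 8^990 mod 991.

8^1 ≡ 8 (mod 991)
8^2 ≡ 8^2 = 64 ≡ 64 (mod 991)
8^4 ≡ 64^2 = 4096 ≡ 132 (mod 991)
8^8 ≡ 132^2 = 17424 ≡ 577 (mod 991)
8^16 ≡ 577^2 = 332929 ≡ 944 (mod 991)
8^32 ≡ 944^2 = 891136 ≡ 227 (mod 991)
8^64 ≡ 227^2 = 51529 ≡ 988 (mod 991)
8^128 ≡ 988^2 = 976144 ≡ 9 (mod 991)
8^256 ≡ 9^2 = 81 ≡ 81 (mod 991)
8^512 ≡ 81^2 = 6561 ≡ 615 (mod 991)
990 = 512 + 256 + 128 + 64 + 16 + 8 + 4 + 2 in binary powers of 2.
So 8^990 ≡ 615 · 81 · 9 · 988 · 944 · 577 · 132 · 64 ≡ 1 (mod 991).
Since the result is 1, base 8 gives no evidence that 991 is composite.

1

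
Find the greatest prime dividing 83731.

83731 = 31 · 2701
2701 = 37 · 73
73 is prime.
So 83731 = 31 · 37 · 73; the largest prime factor is 73.

73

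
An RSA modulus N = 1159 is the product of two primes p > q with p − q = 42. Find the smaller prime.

19

Since p = q + 42, we have 1159 = q(q + 42), so q² + 42q − 1159 = 0.
Discriminant: 42² + 4·1159 = 1764 + 4636 = 6400; √6400 = 80.
q = (−42 + 80)/2 = 19, and p = q + 42 = 61.
Check: 19 · 61 = 1159.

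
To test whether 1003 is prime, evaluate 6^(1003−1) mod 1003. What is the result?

134

6^1 ≡ 6 (mod 1003)
6^2 ≡ 6^2 = 36 ≡ 36 (mod 1003)
6^4 ≡ 36^2 = 1296 ≡ 293 (mod 1003)
6^8 ≡ 293^2 = 85849 ≡ 594 (mod 1003)
6^16 ≡ 594^2 = 352836 ≡ 783 (mod 1003)
6^32 ≡ 783^2 = 613089 ≡ 256 (mod 1003)
6^64 ≡ 256^2 = 65536 ≡ 341 (mod 1003)
6^128 ≡ 341^2 = 116281 ≡ 936 (mod 1003)
6^256 ≡ 936^2 = 876096 ≡ 477 (mod 1003)
6^512 ≡ 477^2 = 227529 ≡ 851 (mod 1003)
1002 = 512 + 256 + 128 + 64 + 32 + 8 + 2 in binary powers of 2.
So 6^1002 ≡ 851 · 477 · 936 · 341 · 256 · 594 · 36 ≡ 134 (mod 1003).
Since 134 ≠ 1, base 6 is a Fermat witness: 1003 is composite.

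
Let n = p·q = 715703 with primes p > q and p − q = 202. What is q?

Since p = q + 202, we have 715703 = q(q + 202), so q² + 202q − 715703 = 0.
Discriminant: 202² + 4·715703 = 40804 + 2862812 = 2903616; √2903616 = 1704.
q = (−202 + 1704)/2 = 751, and p = q + 202 = 953.
Check: 751 · 953 = 715703.

751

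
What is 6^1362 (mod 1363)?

397

6^1 ≡ 6 (mod 1363)
6^2 ≡ 6^2 = 36 ≡ 36 (mod 1363)
6^4 ≡ 36^2 = 1296 ≡ 1296 (mod 1363)
6^8 ≡ 1296^2 = 1679616 ≡ 400 (mod 1363)
6^16 ≡ 400^2 = 160000 ≡ 529 (mod 1363)
6^32 ≡ 529^2 = 279841 ≡ 426 (mod 1363)
6^64 ≡ 426^2 = 181476 ≡ 197 (mod 1363)
6^128 ≡ 197^2 = 38809 ≡ 645 (mod 1363)
6^256 ≡ 645^2 = 416025 ≡ 310 (mod 1363)
6^512 ≡ 310^2 = 96100 ≡ 690 (mod 1363)
6^1024 ≡ 690^2 = 476100 ≡ 413 (mod 1363)
1362 = 1024 + 256 + 64 + 16 + 2 in binary powers of 2.
So 6^1362 ≡ 413 · 310 · 197 · 529 · 36 ≡ 397 (mod 1363).
Since 397 ≠ 1, base 6 is a Fermat witness: 1363 is composite.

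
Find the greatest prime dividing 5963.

5963 = 67 · 89
89 is prime.
So 5963 = 67 · 89; the largest prime factor is 89.

89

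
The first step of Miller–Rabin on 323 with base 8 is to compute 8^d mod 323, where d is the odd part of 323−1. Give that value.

297

323 − 1 = 322 = 2^1 · 161, so d = 161.
8^1 ≡ 8 (mod 323)
8^2 ≡ 8^2 = 64 ≡ 64 (mod 323)
8^4 ≡ 64^2 = 4096 ≡ 220 (mod 323)
8^8 ≡ 220^2 = 48400 ≡ 273 (mod 323)
8^16 ≡ 273^2 = 74529 ≡ 239 (mod 323)
8^32 ≡ 239^2 = 57121 ≡ 273 (mod 323)
8^64 ≡ 273^2 = 74529 ≡ 239 (mod 323)
8^128 ≡ 239^2 = 57121 ≡ 273 (mod 323)
161 = 128 + 32 + 1 in binary powers of 2.
So 8^161 ≡ 273 · 273 · 8 ≡ 297 (mod 323).
Squaring chain: 297; never reaches −1, so base 8 is a Miller–Rabin witness that 323 is composite.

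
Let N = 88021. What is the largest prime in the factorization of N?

89

88021 = 23 · 3827
3827 = 43 · 89
89 is prime.
So 88021 = 23 · 43 · 89; the largest prime factor is 89.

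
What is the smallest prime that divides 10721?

71

10721 is odd.
Digit sum 11, not divisible by 3.
Ends in 1: not divisible by 5.
7: 10721 = 7·1531 + 4
11: 10721 = 11·974 + 7
13: 10721 = 13·824 + 9
17: 10721 = 17·630 + 11
19: 10721 = 19·564 + 5
23: 10721 = 23·466 + 3
29: 10721 = 29·369 + 20
31: 10721 = 31·345 + 26
37: 10721 = 37·289 + 28
41: 10721 = 41·261 + 20
43: 10721 = 43·249 + 14
47: 10721 = 47·228 + 5
53: 10721 = 53·202 + 15
59: 10721 = 59·181 + 42
61: 10721 = 61·175 + 46
67: 10721 = 67·160 + 1
71: 10721 = 71·151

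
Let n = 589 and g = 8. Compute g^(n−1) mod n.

8^1 ≡ 8 (mod 589)
8^2 ≡ 8^2 = 64 ≡ 64 (mod 589)
8^4 ≡ 64^2 = 4096 ≡ 562 (mod 589)
8^8 ≡ 562^2 = 315844 ≡ 140 (mod 589)
8^16 ≡ 140^2 = 19600 ≡ 163 (mod 589)
8^32 ≡ 163^2 = 26569 ≡ 64 (mod 589)
8^64 ≡ 64^2 = 4096 ≡ 562 (mod 589)
8^128 ≡ 562^2 = 315844 ≡ 140 (mod 589)
8^256 ≡ 140^2 = 19600 ≡ 163 (mod 589)
8^512 ≡ 163^2 = 26569 ≡ 64 (mod 589)
588 = 512 + 64 + 8 + 4 in binary powers of 2.
So 8^588 ≡ 64 · 562 · 140 · 562 ≡ 419 (mod 589).
Since 419 ≠ 1, base 8 is a Fermat witness: 589 is composite.

419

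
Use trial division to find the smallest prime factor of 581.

7

581 is odd.
Digit sum 14, not divisible by 3.
Ends in 1: not divisible by 5.
7: 581 = 7·83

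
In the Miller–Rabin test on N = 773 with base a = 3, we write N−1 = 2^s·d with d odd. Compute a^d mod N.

773 − 1 = 772 = 2^2 · 193, so d = 193.
3^1 ≡ 3 (mod 773)
3^2 ≡ 3^2 = 9 ≡ 9 (mod 773)
3^4 ≡ 9^2 = 81 ≡ 81 (mod 773)
3^8 ≡ 81^2 = 6561 ≡ 377 (mod 773)
3^16 ≡ 377^2 = 142129 ≡ 670 (mod 773)
3^32 ≡ 670^2 = 448900 ≡ 560 (mod 773)
3^64 ≡ 560^2 = 313600 ≡ 535 (mod 773)
3^128 ≡ 535^2 = 286225 ≡ 215 (mod 773)
193 = 128 + 64 + 1 in binary powers of 2.
So 3^193 ≡ 215 · 535 · 3 ≡ 317 (mod 773).
Squaring chain: 317 → 772; reaches −1, so base 3 does not prove 773 composite.

317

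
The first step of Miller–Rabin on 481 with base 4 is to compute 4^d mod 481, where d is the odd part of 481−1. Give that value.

481 − 1 = 480 = 2^5 · 15, so d = 15.
4^1 ≡ 4 (mod 481)
4^2 ≡ 4^2 = 16 ≡ 16 (mod 481)
4^4 ≡ 16^2 = 256 ≡ 256 (mod 481)
4^8 ≡ 256^2 = 65536 ≡ 120 (mod 481)
15 = 8 + 4 + 2 + 1 in binary powers of 2.
So 4^15 ≡ 120 · 256 · 16 · 4 ≡ 233 (mod 481).
Squaring chain: 233 → 417 → 248 → 417 → 248; never reaches −1, so base 4 is a Miller–Rabin witness that 481 is composite.

233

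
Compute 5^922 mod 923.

5^1 ≡ 5 (mod 923)
5^2 ≡ 5^2 = 25 ≡ 25 (mod 923)
5^4 ≡ 25^2 = 625 ≡ 625 (mod 923)
5^8 ≡ 625^2 = 390625 ≡ 196 (mod 923)
5^16 ≡ 196^2 = 38416 ≡ 573 (mod 923)
5^32 ≡ 573^2 = 328329 ≡ 664 (mod 923)
5^64 ≡ 664^2 = 440896 ≡ 625 (mod 923)
5^128 ≡ 625^2 = 390625 ≡ 196 (mod 923)
5^256 ≡ 196^2 = 38416 ≡ 573 (mod 923)
5^512 ≡ 573^2 = 328329 ≡ 664 (mod 923)
922 = 512 + 256 + 128 + 16 + 8 + 2 in binary powers of 2.
So 5^922 ≡ 664 · 573 · 196 · 573 · 196 · 25 ≡ 25 (mod 923).
Since 25 ≠ 1, base 5 is a Fermat witness: 923 is composite.

25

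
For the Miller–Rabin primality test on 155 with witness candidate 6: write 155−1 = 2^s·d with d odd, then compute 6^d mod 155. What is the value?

26

155 − 1 = 154 = 2^1 · 77, so d = 77.
6^1 ≡ 6 (mod 155)
6^2 ≡ 6^2 = 36 ≡ 36 (mod 155)
6^4 ≡ 36^2 = 1296 ≡ 56 (mod 155)
6^8 ≡ 56^2 = 3136 ≡ 36 (mod 155)
6^16 ≡ 36^2 = 1296 ≡ 56 (mod 155)
6^32 ≡ 56^2 = 3136 ≡ 36 (mod 155)
6^64 ≡ 36^2 = 1296 ≡ 56 (mod 155)
77 = 64 + 8 + 4 + 1 in binary powers of 2.
So 6^77 ≡ 56 · 36 · 56 · 6 ≡ 26 (mod 155).
Squaring chain: 26; never reaches −1, so base 6 is a Miller–Rabin witness that 155 is composite.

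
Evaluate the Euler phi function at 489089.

468000

Factor: 489089 = 41 · 79 · 151.
φ(489089) = (41−1) · (79−1) · (151−1) = 40 · 78 · 150 = 468000.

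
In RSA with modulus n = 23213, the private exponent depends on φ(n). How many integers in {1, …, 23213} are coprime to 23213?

Factor: 23213 = 139 · 167.
φ(23213) = (139−1) · (167−1) = 138 · 166 = 22908.

22908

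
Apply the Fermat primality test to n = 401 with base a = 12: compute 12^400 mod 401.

12^1 ≡ 12 (mod 401)
12^2 ≡ 12^2 = 144 ≡ 144 (mod 401)
12^4 ≡ 144^2 = 20736 ≡ 285 (mod 401)
12^8 ≡ 285^2 = 81225 ≡ 223 (mod 401)
12^16 ≡ 223^2 = 49729 ≡ 5 (mod 401)
12^32 ≡ 5^2 = 25 ≡ 25 (mod 401)
12^64 ≡ 25^2 = 625 ≡ 224 (mod 401)
12^128 ≡ 224^2 = 50176 ≡ 51 (mod 401)
12^256 ≡ 51^2 = 2601 ≡ 195 (mod 401)
400 = 256 + 128 + 16 in binary powers of 2.
So 12^400 ≡ 195 · 51 · 5 ≡ 1 (mod 401).
Since the result is 1, base 12 gives no evidence that 401 is composite.

1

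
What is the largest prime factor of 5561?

83

5561 = 67 · 83
83 is prime.
So 5561 = 67 · 83; the largest prime factor is 83.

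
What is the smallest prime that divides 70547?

70547 is odd.
Digit sum 23, not divisible by 3.
Ends in 7: not divisible by 5.
7: 70547 = 7·10078 + 1
11: 70547 = 11·6413 + 4
13: 70547 = 13·5426 + 9
17: 70547 = 17·4149 + 14
19: 70547 = 19·3713

19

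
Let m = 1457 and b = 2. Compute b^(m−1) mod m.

1397

2^1 ≡ 2 (mod 1457)
2^2 ≡ 2^2 = 4 ≡ 4 (mod 1457)
2^4 ≡ 4^2 = 16 ≡ 16 (mod 1457)
2^8 ≡ 16^2 = 256 ≡ 256 (mod 1457)
2^16 ≡ 256^2 = 65536 ≡ 1428 (mod 1457)
2^32 ≡ 1428^2 = 2039184 ≡ 841 (mod 1457)
2^64 ≡ 841^2 = 707281 ≡ 636 (mod 1457)
2^128 ≡ 636^2 = 404496 ≡ 907 (mod 1457)
2^256 ≡ 907^2 = 822649 ≡ 901 (mod 1457)
2^512 ≡ 901^2 = 811801 ≡ 252 (mod 1457)
2^1024 ≡ 252^2 = 63504 ≡ 853 (mod 1457)
1456 = 1024 + 256 + 128 + 32 + 16 in binary powers of 2.
So 2^1456 ≡ 853 · 901 · 907 · 841 · 1428 ≡ 1397 (mod 1457).
Since 1397 ≠ 1, base 2 is a Fermat witness: 1457 is composite.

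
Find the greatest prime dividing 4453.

73

4453 = 61 · 73
73 is prime.
So 4453 = 61 · 73; the largest prime factor is 73.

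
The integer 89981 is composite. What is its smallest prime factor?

17

89981 is odd.
Digit sum 35, not divisible by 3.
Ends in 1: not divisible by 5.
7: 89981 = 7·12854 + 3
11: 89981 = 11·8180 + 1
13: 89981 = 13·6921 + 8
17: 89981 = 17·5293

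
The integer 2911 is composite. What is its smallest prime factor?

41

2911 is odd.
Digit sum 13, not divisible by 3.
Ends in 1: not divisible by 5.
7: 2911 = 7·415 + 6
11: 2911 = 11·264 + 7
13: 2911 = 13·223 + 12
17: 2911 = 17·171 + 4
19: 2911 = 19·153 + 4
23: 2911 = 23·126 + 13
29: 2911 = 29·100 + 11
31: 2911 = 31·93 + 28
37: 2911 = 37·78 + 25
41: 2911 = 41·71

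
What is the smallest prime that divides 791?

791 is odd.
Digit sum 17, not divisible by 3.
Ends in 1: not divisible by 5.
7: 791 = 7·113

7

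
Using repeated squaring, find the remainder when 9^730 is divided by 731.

13

9^1 ≡ 9 (mod 731)
9^2 ≡ 9^2 = 81 ≡ 81 (mod 731)
9^4 ≡ 81^2 = 6561 ≡ 713 (mod 731)
9^8 ≡ 713^2 = 508369 ≡ 324 (mod 731)
9^16 ≡ 324^2 = 104976 ≡ 443 (mod 731)
9^32 ≡ 443^2 = 196249 ≡ 341 (mod 731)
9^64 ≡ 341^2 = 116281 ≡ 52 (mod 731)
9^128 ≡ 52^2 = 2704 ≡ 511 (mod 731)
9^256 ≡ 511^2 = 261121 ≡ 154 (mod 731)
9^512 ≡ 154^2 = 23716 ≡ 324 (mod 731)
730 = 512 + 128 + 64 + 16 + 8 + 2 in binary powers of 2.
So 9^730 ≡ 324 · 511 · 52 · 443 · 324 · 81 ≡ 13 (mod 731).
Since 13 ≠ 1, base 9 is a Fermat witness: 731 is composite.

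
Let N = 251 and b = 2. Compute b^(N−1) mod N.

1

2^1 ≡ 2 (mod 251)
2^2 ≡ 2^2 = 4 ≡ 4 (mod 251)
2^4 ≡ 4^2 = 16 ≡ 16 (mod 251)
2^8 ≡ 16^2 = 256 ≡ 5 (mod 251)
2^16 ≡ 5^2 = 25 ≡ 25 (mod 251)
2^32 ≡ 25^2 = 625 ≡ 123 (mod 251)
2^64 ≡ 123^2 = 15129 ≡ 69 (mod 251)
2^128 ≡ 69^2 = 4761 ≡ 243 (mod 251)
250 = 128 + 64 + 32 + 16 + 8 + 2 in binary powers of 2.
So 2^250 ≡ 243 · 69 · 123 · 25 · 5 · 4 ≡ 1 (mod 251).
Since the result is 1, base 2 gives no evidence that 251 is composite.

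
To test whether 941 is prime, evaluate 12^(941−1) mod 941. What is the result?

1

12^1 ≡ 12 (mod 941)
12^2 ≡ 12^2 = 144 ≡ 144 (mod 941)
12^4 ≡ 144^2 = 20736 ≡ 34 (mod 941)
12^8 ≡ 34^2 = 1156 ≡ 215 (mod 941)
12^16 ≡ 215^2 = 46225 ≡ 116 (mod 941)
12^32 ≡ 116^2 = 13456 ≡ 282 (mod 941)
12^64 ≡ 282^2 = 79524 ≡ 480 (mod 941)
12^128 ≡ 480^2 = 230400 ≡ 796 (mod 941)
12^256 ≡ 796^2 = 633616 ≡ 323 (mod 941)
12^512 ≡ 323^2 = 104329 ≡ 819 (mod 941)
940 = 512 + 256 + 128 + 32 + 8 + 4 in binary powers of 2.
So 12^940 ≡ 819 · 323 · 796 · 282 · 215 · 34 ≡ 1 (mod 941).
Since the result is 1, base 12 gives no evidence that 941 is composite.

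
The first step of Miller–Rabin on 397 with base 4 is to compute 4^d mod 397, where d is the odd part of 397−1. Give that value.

396

397 − 1 = 396 = 2^2 · 99, so d = 99.
4^1 ≡ 4 (mod 397)
4^2 ≡ 4^2 = 16 ≡ 16 (mod 397)
4^4 ≡ 16^2 = 256 ≡ 256 (mod 397)
4^8 ≡ 256^2 = 65536 ≡ 31 (mod 397)
4^16 ≡ 31^2 = 961 ≡ 167 (mod 397)
4^32 ≡ 167^2 = 27889 ≡ 99 (mod 397)
4^64 ≡ 99^2 = 9801 ≡ 273 (mod 397)
99 = 64 + 32 + 2 + 1 in binary powers of 2.
So 4^99 ≡ 273 · 99 · 16 · 4 ≡ 396 (mod 397).
Since 4^d ≡ 396 (mod 397), base 4 does not prove 397 composite.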